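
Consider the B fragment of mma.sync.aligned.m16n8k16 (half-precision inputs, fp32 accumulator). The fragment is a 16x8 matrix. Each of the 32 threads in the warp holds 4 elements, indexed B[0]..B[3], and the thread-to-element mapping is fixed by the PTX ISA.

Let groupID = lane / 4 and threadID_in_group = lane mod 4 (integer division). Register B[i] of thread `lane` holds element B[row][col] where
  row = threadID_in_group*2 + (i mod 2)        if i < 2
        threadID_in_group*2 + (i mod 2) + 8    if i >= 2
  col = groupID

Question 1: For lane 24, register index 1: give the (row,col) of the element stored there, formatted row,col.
lane 24=>24/4=6, 24 mod 4=0
i=1  r:2·0+1+0=>1  c:6

1,6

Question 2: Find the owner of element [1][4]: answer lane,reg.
c: 4->gid=4  r: 1->r8=0,tid=0,i&1=1
L=4*4+0=16  i=0*2+1=1

16,1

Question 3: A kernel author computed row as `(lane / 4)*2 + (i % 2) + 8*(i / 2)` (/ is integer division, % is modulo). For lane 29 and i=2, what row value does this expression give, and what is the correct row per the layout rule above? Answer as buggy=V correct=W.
buggy=22 correct=10

`(lane / 4)*2 + (i % 2) + 8*(i / 2)`[29,2]=>22
29: grp=7,tig=1
[2] (1*2+0+8,7) = (10,7)
row: 22 vs 10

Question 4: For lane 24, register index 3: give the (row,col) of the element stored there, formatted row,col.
9,6

24: G=6,T=0
[3] (0*2+1+8,6) = (9,6)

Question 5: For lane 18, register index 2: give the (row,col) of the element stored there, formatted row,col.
L=18->gid=18>>2=4, tid=18&3=2
[2]->row 2·2+0+8=12  col gid=4

12,4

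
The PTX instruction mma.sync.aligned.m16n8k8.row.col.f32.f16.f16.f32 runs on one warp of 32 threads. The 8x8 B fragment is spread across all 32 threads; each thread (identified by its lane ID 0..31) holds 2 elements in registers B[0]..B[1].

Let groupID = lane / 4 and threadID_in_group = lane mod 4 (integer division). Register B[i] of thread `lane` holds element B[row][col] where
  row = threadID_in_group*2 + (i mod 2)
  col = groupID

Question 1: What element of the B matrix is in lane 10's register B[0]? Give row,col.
4,2

lane 10: gr=2 (10/4), th=2 (10%4)
i=0: r=2*2+0=4, c=gr=2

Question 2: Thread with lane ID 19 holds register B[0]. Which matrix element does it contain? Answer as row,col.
6,4

lane 19: G=4 (19/4), T=3 (19%4)
i=0: r=3*2+0=6, c=G=4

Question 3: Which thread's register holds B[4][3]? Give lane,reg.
c=3→G=3  r=4→T=2,p=0
L=3*4+2=14  i=0=0

14,0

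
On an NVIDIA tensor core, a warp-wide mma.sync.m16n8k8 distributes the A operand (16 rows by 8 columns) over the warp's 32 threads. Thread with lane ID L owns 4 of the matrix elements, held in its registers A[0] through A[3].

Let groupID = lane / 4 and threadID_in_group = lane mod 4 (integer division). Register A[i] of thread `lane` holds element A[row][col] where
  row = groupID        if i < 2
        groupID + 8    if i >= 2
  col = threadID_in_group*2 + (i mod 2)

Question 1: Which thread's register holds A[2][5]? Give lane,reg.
10,1

r=2⇒gr=2,Rb=0  c=5⇒th=2,odd=1
L=2*4+2=10  i=0*2+1=1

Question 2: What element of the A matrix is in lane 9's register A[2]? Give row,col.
10,2

9: gid=2,tid=1
[2] (2+8,1*2+0) = (10,2)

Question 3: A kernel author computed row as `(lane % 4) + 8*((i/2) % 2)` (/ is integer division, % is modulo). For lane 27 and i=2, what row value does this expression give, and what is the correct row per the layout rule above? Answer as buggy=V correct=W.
`(lane % 4) + 8*((i/2) % 2)`[27,2]=>11
27: grp=6,tig=3
[2] (6+8,3*2+0) = (14,6)
row: 11 vs 14

buggy=11 correct=14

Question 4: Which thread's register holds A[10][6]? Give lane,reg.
r=10→G=2,rhi=1  c=6→T=3,p=0
L=2*4+3=11  i=1*2+0=2

11,2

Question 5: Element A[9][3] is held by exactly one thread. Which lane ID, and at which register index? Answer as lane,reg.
5,3

r=9→G=1,rhi=1  c=3→T=1,p=1
L=1*4+1=5  i=1*2+1=3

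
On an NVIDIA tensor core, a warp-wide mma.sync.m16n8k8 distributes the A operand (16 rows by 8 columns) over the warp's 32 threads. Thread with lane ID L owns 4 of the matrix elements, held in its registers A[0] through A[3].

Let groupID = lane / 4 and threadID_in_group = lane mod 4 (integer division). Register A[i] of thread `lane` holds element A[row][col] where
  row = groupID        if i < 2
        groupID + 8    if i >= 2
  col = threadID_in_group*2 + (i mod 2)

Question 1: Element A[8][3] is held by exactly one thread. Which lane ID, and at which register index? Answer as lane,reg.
r:8=>grp=0,rB=1  c:3=>tig=1,lo=1
L=0*4+1=1  i=1*2+1=3

1,3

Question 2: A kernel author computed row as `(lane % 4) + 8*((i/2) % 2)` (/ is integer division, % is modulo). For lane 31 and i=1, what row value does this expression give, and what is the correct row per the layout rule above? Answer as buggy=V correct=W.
buggy=3 correct=7

`(lane % 4) + 8*((i/2) % 2)`[31,1]->3
lane 31->31/4=7, 31 mod 4=3
i=1  r:7+0->7  c:2·3+1->7
row: 3 vs 7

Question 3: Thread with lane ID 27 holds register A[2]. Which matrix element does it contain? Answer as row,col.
14,6

L=27⇒gr=27>>2=6, th=27&3=3
[2]⇒row 6+8=14  col 3·2+0=6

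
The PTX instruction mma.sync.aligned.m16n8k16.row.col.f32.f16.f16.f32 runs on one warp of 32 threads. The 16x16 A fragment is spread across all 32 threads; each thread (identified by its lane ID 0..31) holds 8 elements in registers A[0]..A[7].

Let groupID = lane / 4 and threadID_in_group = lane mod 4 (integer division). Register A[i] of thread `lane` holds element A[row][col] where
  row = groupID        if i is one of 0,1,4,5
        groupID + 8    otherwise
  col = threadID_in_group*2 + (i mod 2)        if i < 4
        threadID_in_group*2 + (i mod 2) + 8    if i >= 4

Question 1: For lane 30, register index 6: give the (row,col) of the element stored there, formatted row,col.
15,12

lane 30: G=7 (30/4), T=2 (30%4)
i=6: r=7+8=15, c=2*2+0+8=12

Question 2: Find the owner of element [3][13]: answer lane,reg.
r=3⇒gr=3,Rb=0  c=13⇒Cb=1,th=2,odd=1
L=3*4+2=14  i=1*4+0*2+1=5

14,5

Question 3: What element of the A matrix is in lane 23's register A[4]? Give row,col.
23: gid=5,tid=3
[4] (5+0,3*2+0+8) = (5,14)

5,14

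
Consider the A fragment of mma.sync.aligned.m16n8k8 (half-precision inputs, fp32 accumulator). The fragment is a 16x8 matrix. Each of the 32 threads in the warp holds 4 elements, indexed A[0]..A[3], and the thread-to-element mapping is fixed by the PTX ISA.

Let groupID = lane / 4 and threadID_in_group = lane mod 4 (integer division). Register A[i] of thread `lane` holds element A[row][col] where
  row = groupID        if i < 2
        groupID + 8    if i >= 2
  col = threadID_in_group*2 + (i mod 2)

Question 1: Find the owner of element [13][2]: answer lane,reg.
r=13->g=5,rb=1  c=2->t=1,b0=0
L=5*4+1=21  i=1*2+0=2

21,2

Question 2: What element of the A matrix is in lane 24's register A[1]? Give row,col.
6,1

lane 24: gid=6 (24/4), tid=0 (24%4)
i=1: r=6+0=6, c=0*2+1=1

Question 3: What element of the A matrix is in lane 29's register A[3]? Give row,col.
15,3

lane 29: g=7 (29/4), t=1 (29%4)
i=3: r=7+8=15, c=1*2+1=3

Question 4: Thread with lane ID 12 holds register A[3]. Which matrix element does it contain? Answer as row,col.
lane 12⇒12/4=3, 12 mod 4=0
i=3  r:3+8⇒11  c:2·0+1⇒1

11,1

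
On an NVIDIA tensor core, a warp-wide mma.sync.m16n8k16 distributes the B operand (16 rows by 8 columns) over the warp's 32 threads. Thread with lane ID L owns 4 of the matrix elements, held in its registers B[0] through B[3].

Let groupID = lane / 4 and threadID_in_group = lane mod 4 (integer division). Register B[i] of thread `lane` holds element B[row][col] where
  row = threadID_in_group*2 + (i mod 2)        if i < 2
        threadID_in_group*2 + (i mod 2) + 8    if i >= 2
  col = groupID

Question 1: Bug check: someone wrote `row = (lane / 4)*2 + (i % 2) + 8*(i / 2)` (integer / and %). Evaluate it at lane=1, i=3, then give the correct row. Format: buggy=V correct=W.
buggy=9 correct=11

`(lane / 4)*2 + (i % 2) + 8*(i / 2)`[1,3]⇒9
1: gr=0,th=1
[3] (1*2+1+8,0) = (11,0)
row: 9 vs 11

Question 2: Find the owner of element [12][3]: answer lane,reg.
14,2

c:3=>grp=3  r:12=>rB=1,tig=2,lo=0
L=3*4+2=14  i=1*2+0=2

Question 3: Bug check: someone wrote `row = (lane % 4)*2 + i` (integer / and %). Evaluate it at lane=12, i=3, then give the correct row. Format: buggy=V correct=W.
`(lane % 4)*2 + i`[12,3]->3
12: g=3,t=0
[3] (0*2+1+8,3) = (9,3)
row: 3 vs 9

buggy=3 correct=9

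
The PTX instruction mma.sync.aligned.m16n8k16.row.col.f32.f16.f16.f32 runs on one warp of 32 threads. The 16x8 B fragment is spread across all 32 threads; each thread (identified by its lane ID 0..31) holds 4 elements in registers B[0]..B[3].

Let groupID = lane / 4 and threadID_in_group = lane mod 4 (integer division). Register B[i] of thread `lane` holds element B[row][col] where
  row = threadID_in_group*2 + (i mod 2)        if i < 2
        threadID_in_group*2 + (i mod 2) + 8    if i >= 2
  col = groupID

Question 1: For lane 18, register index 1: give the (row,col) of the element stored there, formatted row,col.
L=18->gid=18>>2=4, tid=18&3=2
[1]->row 2·2+1+0=5  col gid=4

5,4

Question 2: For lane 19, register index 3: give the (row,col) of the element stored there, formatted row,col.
15,4

lane 19⇒19/4=4, 19 mod 4=3
i=3  r:2·3+1+8⇒15  c:4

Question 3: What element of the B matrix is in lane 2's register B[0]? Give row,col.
L=2->gid=2>>2=0, tid=2&3=2
[0]->row 2·2+0+0=4  col gid=0

4,0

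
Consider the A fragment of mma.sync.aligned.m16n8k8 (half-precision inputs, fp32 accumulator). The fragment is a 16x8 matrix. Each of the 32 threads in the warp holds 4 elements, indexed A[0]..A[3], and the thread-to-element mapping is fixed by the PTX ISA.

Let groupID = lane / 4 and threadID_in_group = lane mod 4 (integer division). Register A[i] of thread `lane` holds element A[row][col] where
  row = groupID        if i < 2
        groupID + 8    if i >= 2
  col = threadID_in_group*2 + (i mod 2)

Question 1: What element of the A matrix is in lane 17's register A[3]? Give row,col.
lane 17: grp=4 (17/4), tig=1 (17%4)
i=3: r=4+8=12, c=1*2+1=3

12,3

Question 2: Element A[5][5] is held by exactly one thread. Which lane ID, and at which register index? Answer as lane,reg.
22,1

r=5->g=5,rb=0  c=5->t=2,b0=1
L=5*4+2=22  i=0*2+1=1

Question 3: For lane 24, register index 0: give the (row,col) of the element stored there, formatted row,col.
L=24->gid=24>>2=6, tid=24&3=0
[0]->row 6+0=6  col 0·2+0=0

6,0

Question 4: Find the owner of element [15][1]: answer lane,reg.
28,3

r=15->g=7,rb=1  c=1->t=0,b0=1
L=7*4+0=28  i=1*2+1=3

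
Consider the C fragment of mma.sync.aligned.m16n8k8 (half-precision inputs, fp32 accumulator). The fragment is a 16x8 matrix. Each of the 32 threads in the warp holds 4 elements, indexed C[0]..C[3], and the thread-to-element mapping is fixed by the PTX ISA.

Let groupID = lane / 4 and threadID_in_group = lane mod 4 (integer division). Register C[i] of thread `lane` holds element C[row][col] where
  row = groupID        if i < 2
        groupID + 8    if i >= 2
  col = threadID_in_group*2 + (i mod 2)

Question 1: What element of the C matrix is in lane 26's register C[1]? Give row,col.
lane 26: gr=6 (26/4), th=2 (26%4)
i=1: r=6+0=6, c=2*2+1=5

6,5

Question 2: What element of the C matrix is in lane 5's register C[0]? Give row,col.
5: gr=1,th=1
[0] (1+0,1*2+0) = (1,2)

1,2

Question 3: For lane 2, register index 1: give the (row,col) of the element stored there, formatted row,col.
lane 2: g=0 (2/4), t=2 (2%4)
i=1: r=0+0=0, c=2*2+1=5

0,5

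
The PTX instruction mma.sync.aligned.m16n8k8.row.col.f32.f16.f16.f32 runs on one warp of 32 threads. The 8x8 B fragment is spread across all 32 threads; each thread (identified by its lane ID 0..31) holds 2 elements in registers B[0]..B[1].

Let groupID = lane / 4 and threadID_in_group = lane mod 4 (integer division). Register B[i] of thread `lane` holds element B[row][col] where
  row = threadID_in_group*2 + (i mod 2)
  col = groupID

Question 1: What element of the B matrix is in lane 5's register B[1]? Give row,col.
L=5=>grp=5>>2=1, tig=5&3=1
[1]=>row 1·2+1=3  col grp=1

3,1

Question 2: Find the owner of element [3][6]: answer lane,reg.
c:6=>grp=6  r:3=>tig=1,lo=1
L=6*4+1=25  i=1=1

25,1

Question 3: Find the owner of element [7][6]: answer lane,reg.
c: 6->gid=6  r: 7->tid=3,i&1=1
L=6*4+3=27  i=1=1

27,1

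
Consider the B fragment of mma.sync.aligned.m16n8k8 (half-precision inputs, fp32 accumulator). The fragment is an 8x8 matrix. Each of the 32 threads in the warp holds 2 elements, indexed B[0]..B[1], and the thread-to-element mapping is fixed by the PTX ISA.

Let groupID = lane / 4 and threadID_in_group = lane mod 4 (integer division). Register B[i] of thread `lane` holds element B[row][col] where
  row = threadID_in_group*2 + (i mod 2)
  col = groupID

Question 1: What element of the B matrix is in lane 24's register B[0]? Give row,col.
lane 24⇒24/4=6, 24 mod 4=0
i=0  r:2·0+0⇒0  c:6

0,6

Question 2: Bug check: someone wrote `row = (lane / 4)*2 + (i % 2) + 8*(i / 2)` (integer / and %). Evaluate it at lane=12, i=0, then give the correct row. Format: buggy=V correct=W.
`(lane / 4)*2 + (i % 2) + 8*(i / 2)`[12,0]→6
12: G=3,T=0
[0] (0*2+0,3) = (0,3)
row: 6 vs 0

buggy=6 correct=0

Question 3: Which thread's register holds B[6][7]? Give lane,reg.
31,0

c=7→G=7  r=6→T=3,p=0
L=7*4+3=31  i=0=0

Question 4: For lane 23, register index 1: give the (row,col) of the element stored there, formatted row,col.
lane 23: G=5 (23/4), T=3 (23%4)
i=1: r=3*2+1=7, c=G=5

7,5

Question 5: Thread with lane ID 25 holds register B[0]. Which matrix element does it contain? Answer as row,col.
lane 25: gid=6 (25/4), tid=1 (25%4)
i=0: r=1*2+0=2, c=gid=6

2,6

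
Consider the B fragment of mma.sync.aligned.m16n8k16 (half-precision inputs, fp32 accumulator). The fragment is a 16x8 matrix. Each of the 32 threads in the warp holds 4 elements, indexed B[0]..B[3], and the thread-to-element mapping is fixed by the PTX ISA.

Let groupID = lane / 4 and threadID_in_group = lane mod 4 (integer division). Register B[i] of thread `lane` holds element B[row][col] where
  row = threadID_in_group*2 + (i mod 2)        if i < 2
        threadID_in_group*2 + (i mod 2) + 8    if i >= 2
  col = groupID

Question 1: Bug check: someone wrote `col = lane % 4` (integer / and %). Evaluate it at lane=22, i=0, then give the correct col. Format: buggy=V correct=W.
buggy=2 correct=5

`lane % 4`[22,0]→2
L=22→G=22>>2=5, T=22&3=2
[0]→row 2·2+0+0=4  col G=5
col: 2 vs 5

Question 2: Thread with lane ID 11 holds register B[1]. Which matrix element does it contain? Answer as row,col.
7,2

lane 11: g=2 (11/4), t=3 (11%4)
i=1: r=3*2+1+0=7, c=g=2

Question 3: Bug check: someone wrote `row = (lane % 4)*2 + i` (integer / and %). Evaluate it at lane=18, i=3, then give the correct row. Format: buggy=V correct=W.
buggy=7 correct=13

`(lane % 4)*2 + i`[18,3]->7
lane 18: gid=4 (18/4), tid=2 (18%4)
i=3: r=2*2+1+8=13, c=gid=4
row: 7 vs 13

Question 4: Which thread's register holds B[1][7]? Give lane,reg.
c=7->g=7  r=1->rb=0,t=0,b0=1
L=7*4+0=28  i=0*2+1=1

28,1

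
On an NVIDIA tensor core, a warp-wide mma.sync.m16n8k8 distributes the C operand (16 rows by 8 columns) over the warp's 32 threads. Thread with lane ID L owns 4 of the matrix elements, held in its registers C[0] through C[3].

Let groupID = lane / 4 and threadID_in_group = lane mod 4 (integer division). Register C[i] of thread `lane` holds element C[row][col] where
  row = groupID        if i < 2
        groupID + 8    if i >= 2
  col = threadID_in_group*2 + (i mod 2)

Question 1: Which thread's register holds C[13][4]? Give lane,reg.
22,2

r=13→G=5,rhi=1  c=4→T=2,p=0
L=5*4+2=22  i=1*2+0=2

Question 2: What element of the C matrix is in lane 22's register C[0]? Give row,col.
5,4

lane 22->22/4=5, 22 mod 4=2
i=0  r:5+0->5  c:2·2+0->4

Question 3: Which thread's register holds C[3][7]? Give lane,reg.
15,1

r=3->g=3,rb=0  c=7->t=3,b0=1
L=3*4+3=15  i=0*2+1=1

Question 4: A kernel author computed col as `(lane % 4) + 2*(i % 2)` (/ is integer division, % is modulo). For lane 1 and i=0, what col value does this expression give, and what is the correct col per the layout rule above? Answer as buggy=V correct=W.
`(lane % 4) + 2*(i % 2)`[1,0]→1
1: G=0,T=1
[0] (0+0,1*2+0) = (0,2)
col: 1 vs 2

buggy=1 correct=2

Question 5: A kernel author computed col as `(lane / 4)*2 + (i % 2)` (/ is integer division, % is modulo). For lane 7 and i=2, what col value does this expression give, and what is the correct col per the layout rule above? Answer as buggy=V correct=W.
buggy=2 correct=6

`(lane / 4)*2 + (i % 2)`[7,2]->2
L=7->gid=7>>2=1, tid=7&3=3
[2]->row 1+8=9  col 3·2+0=6
col: 2 vs 6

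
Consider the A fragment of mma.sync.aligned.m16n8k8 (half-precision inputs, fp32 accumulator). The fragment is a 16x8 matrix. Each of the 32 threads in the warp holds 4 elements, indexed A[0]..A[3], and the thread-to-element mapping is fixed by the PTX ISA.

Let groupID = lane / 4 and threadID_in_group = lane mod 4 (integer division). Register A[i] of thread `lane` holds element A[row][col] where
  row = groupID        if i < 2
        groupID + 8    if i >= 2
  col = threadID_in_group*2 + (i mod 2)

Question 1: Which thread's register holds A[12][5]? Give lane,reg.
r:12=>grp=4,rB=1  c:5=>tig=2,lo=1
L=4*4+2=18  i=1*2+1=3

18,3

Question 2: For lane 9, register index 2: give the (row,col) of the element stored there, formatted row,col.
9: gid=2,tid=1
[2] (2+8,1*2+0) = (10,2)

10,2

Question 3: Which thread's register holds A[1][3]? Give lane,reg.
r:1=>grp=1,rB=0  c:3=>tig=1,lo=1
L=1*4+1=5  i=0*2+1=1

5,1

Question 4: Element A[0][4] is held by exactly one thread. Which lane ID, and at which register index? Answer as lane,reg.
2,0

r=0->g=0,rb=0  c=4->t=2,b0=0
L=0*4+2=2  i=0*2+0=0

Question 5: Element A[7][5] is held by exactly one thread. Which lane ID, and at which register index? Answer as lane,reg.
30,1

r: 7->gid=7,r8=0  c: 5->tid=2,i&1=1
L=7*4+2=30  i=0*2+1=1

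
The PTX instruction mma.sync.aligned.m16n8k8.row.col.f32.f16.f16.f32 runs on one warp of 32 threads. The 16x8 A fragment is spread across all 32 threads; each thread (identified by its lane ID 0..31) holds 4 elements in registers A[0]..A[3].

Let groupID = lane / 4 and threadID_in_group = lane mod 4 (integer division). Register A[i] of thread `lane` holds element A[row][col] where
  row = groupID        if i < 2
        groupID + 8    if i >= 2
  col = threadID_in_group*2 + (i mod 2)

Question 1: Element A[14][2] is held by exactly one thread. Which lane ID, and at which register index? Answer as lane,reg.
25,2

r:14=>grp=6,rB=1  c:2=>tig=1,lo=0
L=6*4+1=25  i=1*2+0=2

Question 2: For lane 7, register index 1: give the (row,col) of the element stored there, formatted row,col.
L=7=>grp=7>>2=1, tig=7&3=3
[1]=>row 1+0=1  col 3·2+1=7

1,7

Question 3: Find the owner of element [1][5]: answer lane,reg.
r=1→G=1,rhi=0  c=5→T=2,p=1
L=1*4+2=6  i=0*2+1=1

6,1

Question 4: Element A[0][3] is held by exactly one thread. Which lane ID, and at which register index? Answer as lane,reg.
r=0⇒gr=0,Rb=0  c=3⇒th=1,odd=1
L=0*4+1=1  i=0*2+1=1

1,1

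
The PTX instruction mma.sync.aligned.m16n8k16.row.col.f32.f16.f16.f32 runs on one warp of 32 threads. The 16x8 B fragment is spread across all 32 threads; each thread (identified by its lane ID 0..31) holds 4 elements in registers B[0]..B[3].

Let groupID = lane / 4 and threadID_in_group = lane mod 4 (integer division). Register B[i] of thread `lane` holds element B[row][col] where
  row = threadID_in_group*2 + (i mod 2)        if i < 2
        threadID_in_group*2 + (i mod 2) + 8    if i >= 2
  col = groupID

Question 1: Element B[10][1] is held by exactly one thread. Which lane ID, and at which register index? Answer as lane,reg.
5,2

c=1->g=1  r=10->rb=1,t=1,b0=0
L=1*4+1=5  i=1*2+0=2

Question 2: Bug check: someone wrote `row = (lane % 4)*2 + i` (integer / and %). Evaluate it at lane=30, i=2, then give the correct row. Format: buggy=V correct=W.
`(lane % 4)*2 + i`[30,2]⇒6
lane 30⇒30/4=7, 30 mod 4=2
i=2  r:2·2+0+8⇒12  c:7
row: 6 vs 12

buggy=6 correct=12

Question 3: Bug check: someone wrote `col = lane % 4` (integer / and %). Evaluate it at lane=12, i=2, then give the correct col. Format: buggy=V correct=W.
`lane % 4`[12,2]⇒0
lane 12⇒12/4=3, 12 mod 4=0
i=2  r:2·0+0+8⇒8  c:3
col: 0 vs 3

buggy=0 correct=3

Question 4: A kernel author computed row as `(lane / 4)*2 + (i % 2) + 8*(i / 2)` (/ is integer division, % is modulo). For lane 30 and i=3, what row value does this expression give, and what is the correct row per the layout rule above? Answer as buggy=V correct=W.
`(lane / 4)*2 + (i % 2) + 8*(i / 2)`[30,3]->23
30: g=7,t=2
[3] (2*2+1+8,7) = (13,7)
row: 23 vs 13

buggy=23 correct=13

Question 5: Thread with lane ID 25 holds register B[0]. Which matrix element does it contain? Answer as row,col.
2,6

lane 25⇒25/4=6, 25 mod 4=1
i=0  r:2·1+0+0⇒2  c:6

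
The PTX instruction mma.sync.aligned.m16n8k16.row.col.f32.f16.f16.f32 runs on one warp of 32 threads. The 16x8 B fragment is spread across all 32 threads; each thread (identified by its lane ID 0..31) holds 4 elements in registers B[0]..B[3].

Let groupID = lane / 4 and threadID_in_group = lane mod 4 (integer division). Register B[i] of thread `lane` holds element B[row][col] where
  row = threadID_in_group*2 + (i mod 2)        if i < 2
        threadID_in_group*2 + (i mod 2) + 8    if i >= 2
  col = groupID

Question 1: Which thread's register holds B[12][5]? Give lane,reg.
c: 5->gid=5  r: 12->r8=1,tid=2,i&1=0
L=5*4+2=22  i=1*2+0=2

22,2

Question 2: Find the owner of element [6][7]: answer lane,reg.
c=7->g=7  r=6->rb=0,t=3,b0=0
L=7*4+3=31  i=0*2+0=0

31,0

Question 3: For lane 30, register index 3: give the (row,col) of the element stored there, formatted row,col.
L=30=>grp=30>>2=7, tig=30&3=2
[3]=>row 2·2+1+8=13  col grp=7

13,7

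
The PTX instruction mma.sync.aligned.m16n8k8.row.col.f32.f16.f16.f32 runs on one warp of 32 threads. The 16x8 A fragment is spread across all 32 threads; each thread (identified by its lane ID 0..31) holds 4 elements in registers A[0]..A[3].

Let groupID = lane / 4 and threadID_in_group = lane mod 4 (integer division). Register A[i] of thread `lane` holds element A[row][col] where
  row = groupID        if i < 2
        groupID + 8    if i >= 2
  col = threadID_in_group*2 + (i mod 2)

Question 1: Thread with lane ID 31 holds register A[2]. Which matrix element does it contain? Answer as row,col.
15,6

L=31->gid=31>>2=7, tid=31&3=3
[2]->row 7+8=15  col 3·2+0=6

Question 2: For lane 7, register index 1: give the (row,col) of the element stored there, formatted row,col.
7: gid=1,tid=3
[1] (1+0,3*2+1) = (1,7)

1,7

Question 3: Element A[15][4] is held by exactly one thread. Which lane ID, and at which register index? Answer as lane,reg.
r=15->g=7,rb=1  c=4->t=2,b0=0
L=7*4+2=30  i=1*2+0=2

30,2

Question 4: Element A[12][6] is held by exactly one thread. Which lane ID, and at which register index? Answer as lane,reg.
r=12->g=4,rb=1  c=6->t=3,b0=0
L=4*4+3=19  i=1*2+0=2

19,2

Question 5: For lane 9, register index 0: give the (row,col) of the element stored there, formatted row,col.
2,2

lane 9=>9/4=2, 9 mod 4=1
i=0  r:2+0=>2  c:2·1+0=>2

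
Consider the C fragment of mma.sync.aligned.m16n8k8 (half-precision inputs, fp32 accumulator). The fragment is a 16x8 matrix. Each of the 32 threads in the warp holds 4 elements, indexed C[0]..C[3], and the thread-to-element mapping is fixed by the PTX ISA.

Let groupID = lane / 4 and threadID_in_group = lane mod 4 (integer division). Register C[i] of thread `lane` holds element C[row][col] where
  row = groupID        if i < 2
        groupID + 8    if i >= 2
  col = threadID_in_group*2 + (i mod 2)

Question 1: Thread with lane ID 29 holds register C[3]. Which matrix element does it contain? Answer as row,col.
15,3

29: gid=7,tid=1
[3] (7+8,1*2+1) = (15,3)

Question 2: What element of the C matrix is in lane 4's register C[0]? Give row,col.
1,0

L=4->gid=4>>2=1, tid=4&3=0
[0]->row 1+0=1  col 0·2+0=0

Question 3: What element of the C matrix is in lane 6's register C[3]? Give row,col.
9,5

L=6->gid=6>>2=1, tid=6&3=2
[3]->row 1+8=9  col 2·2+1=5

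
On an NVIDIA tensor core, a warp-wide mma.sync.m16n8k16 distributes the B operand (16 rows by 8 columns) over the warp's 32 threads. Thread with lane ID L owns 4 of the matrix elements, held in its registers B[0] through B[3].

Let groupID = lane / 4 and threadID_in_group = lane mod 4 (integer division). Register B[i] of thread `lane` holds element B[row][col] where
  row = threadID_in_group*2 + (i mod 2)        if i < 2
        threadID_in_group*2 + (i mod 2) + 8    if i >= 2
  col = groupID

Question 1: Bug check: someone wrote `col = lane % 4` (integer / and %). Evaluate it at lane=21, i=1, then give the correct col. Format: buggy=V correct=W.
`lane % 4`[21,1]⇒1
lane 21: gr=5 (21/4), th=1 (21%4)
i=1: r=1*2+1+0=3, c=gr=5
col: 1 vs 5

buggy=1 correct=5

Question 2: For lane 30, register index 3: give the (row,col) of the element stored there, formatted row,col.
13,7

lane 30→30/4=7, 30 mod 4=2
i=3  r:2·2+1+8→13  c:7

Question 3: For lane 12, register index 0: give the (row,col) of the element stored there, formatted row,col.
lane 12⇒12/4=3, 12 mod 4=0
i=0  r:2·0+0+0⇒0  c:3

0,3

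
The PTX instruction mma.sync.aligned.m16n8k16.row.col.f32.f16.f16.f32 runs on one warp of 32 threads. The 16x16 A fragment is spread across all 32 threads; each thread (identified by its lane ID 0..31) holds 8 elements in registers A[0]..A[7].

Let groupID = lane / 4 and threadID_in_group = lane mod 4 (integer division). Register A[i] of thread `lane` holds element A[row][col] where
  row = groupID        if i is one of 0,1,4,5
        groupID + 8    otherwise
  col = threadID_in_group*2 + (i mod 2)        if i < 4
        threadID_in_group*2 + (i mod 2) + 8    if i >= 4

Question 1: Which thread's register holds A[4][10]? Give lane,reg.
17,4

r=4→G=4,rhi=0  c=10→chi=1,T=1,p=0
L=4*4+1=17  i=1*4+0*2+0=4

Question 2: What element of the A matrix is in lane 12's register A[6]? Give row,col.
lane 12→12/4=3, 12 mod 4=0
i=6  r:3+8→11  c:2·0+0+8→8

11,8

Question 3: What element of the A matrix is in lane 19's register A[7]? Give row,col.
12,15

lane 19->19/4=4, 19 mod 4=3
i=7  r:4+8->12  c:2·3+1+8->15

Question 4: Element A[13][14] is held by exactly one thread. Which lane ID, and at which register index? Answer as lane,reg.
r: 13->gid=5,r8=1  c: 14->c8=1,tid=3,i&1=0
L=5*4+3=23  i=1*4+1*2+0=6

23,6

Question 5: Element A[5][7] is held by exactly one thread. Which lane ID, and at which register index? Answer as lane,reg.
r:5=>grp=5,rB=0  c:7=>cB=0,tig=3,lo=1
L=5*4+3=23  i=0*4+0*2+1=1

23,1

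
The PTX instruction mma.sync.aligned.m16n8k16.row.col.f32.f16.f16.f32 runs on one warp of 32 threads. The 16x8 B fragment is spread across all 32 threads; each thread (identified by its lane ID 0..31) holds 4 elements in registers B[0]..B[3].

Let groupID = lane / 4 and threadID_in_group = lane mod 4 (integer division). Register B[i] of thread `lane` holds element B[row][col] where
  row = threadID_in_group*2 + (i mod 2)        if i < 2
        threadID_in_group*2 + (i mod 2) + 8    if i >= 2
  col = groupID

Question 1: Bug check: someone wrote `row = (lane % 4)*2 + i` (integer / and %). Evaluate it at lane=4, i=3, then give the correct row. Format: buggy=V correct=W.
buggy=3 correct=9

`(lane % 4)*2 + i`[4,3]->3
L=4->g=4>>2=1, t=4&3=0
[3]->row 0·2+1+8=9  col g=1
row: 3 vs 9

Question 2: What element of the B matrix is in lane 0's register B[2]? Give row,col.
8,0

lane 0→0/4=0, 0 mod 4=0
i=2  r:2·0+0+8→8  c:0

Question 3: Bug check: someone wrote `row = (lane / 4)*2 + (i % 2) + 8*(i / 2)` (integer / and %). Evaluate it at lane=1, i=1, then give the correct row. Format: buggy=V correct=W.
`(lane / 4)*2 + (i % 2) + 8*(i / 2)`[1,1]⇒1
L=1⇒gr=1>>2=0, th=1&3=1
[1]⇒row 1·2+1+0=3  col gr=0
row: 1 vs 3

buggy=1 correct=3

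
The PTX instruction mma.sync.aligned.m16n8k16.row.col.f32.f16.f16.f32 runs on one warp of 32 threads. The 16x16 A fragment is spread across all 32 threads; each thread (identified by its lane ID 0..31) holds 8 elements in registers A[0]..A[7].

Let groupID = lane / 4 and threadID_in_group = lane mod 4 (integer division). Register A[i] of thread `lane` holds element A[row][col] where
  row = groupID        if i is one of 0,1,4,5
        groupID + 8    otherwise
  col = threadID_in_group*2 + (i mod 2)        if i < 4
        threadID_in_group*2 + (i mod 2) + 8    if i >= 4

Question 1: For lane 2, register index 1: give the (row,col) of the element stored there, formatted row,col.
0,5

L=2->g=2>>2=0, t=2&3=2
[1]->row 0+0=0  col 2·2+1+0=5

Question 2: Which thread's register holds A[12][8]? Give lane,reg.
r=12->g=4,rb=1  c=8->cb=1,t=0,b0=0
L=4*4+0=16  i=1*4+1*2+0=6

16,6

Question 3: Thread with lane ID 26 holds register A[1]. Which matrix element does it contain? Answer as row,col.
lane 26=>26/4=6, 26 mod 4=2
i=1  r:6+0=>6  c:2·2+1+0=>5

6,5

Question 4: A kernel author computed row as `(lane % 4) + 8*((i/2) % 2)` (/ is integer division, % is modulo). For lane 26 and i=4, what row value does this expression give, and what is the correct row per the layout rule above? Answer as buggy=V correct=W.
`(lane % 4) + 8*((i/2) % 2)`[26,4]->2
lane 26: gid=6 (26/4), tid=2 (26%4)
i=4: r=6+0=6, c=2*2+0+8=12
row: 2 vs 6

buggy=2 correct=6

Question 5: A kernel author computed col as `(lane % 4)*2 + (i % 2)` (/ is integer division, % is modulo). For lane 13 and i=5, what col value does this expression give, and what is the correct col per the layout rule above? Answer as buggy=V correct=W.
buggy=3 correct=11

`(lane % 4)*2 + (i % 2)`[13,5]→3
lane 13→13/4=3, 13 mod 4=1
i=5  r:3+0→3  c:2·1+1+8→11
col: 3 vs 11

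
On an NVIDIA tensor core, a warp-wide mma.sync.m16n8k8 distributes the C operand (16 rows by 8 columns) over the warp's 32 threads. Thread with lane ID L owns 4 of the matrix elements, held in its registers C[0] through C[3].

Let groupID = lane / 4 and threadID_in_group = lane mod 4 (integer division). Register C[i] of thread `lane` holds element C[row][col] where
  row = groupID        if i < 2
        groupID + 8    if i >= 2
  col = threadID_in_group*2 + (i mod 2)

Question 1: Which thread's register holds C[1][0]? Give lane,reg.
r: 1->gid=1,r8=0  c: 0->tid=0,i&1=0
L=1*4+0=4  i=0*2+0=0

4,0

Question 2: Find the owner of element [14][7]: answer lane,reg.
27,3

r:14=>grp=6,rB=1  c:7=>tig=3,lo=1
L=6*4+3=27  i=1*2+1=3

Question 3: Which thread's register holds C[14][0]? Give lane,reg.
24,2

r=14⇒gr=6,Rb=1  c=0⇒th=0,odd=0
L=6*4+0=24  i=1*2+0=2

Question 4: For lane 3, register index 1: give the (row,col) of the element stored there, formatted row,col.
0,7

L=3->g=3>>2=0, t=3&3=3
[1]->row 0+0=0  col 3·2+1=7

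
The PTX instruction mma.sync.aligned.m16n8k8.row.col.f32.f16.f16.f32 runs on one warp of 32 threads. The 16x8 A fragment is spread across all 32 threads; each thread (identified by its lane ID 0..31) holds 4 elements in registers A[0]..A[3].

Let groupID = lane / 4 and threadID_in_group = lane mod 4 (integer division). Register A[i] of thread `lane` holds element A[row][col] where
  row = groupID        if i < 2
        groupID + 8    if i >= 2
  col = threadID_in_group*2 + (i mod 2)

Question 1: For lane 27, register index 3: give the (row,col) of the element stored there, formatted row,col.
14,7

lane 27: grp=6 (27/4), tig=3 (27%4)
i=3: r=6+8=14, c=3*2+1=7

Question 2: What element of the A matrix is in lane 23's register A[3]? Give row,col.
lane 23: g=5 (23/4), t=3 (23%4)
i=3: r=5+8=13, c=3*2+1=7

13,7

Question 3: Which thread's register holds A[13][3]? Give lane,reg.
r: 13->gid=5,r8=1  c: 3->tid=1,i&1=1
L=5*4+1=21  i=1*2+1=3

21,3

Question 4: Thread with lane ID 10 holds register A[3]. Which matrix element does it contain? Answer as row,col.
10,5

lane 10: grp=2 (10/4), tig=2 (10%4)
i=3: r=2+8=10, c=2*2+1=5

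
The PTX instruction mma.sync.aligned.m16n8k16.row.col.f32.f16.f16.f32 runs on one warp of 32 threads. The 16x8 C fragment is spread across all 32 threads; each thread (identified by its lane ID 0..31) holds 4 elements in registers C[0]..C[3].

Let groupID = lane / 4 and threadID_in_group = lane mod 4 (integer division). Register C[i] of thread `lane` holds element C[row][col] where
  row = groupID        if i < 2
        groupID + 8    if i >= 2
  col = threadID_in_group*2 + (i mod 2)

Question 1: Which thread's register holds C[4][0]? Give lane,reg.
16,0

r=4→G=4,rhi=0  c=0→T=0,p=0
L=4*4+0=16  i=0*2+0=0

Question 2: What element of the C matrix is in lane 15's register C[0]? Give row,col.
lane 15: grp=3 (15/4), tig=3 (15%4)
i=0: r=3+0=3, c=3*2+0=6

3,6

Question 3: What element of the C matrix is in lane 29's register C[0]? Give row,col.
lane 29→29/4=7, 29 mod 4=1
i=0  r:7+0→7  c:2·1+0→2

7,2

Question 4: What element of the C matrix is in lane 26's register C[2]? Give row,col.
14,4

26: gr=6,th=2
[2] (6+8,2*2+0) = (14,4)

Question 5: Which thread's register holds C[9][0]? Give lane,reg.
r: 9->gid=1,r8=1  c: 0->tid=0,i&1=0
L=1*4+0=4  i=1*2+0=2

4,2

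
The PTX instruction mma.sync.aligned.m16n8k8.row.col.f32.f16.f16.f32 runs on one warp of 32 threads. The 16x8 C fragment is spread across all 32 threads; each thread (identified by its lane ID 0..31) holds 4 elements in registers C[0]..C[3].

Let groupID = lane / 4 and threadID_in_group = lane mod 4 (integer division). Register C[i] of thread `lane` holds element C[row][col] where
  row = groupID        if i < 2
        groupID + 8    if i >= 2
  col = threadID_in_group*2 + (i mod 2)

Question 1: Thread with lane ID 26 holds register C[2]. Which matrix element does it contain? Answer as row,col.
26: G=6,T=2
[2] (6+8,2*2+0) = (14,4)

14,4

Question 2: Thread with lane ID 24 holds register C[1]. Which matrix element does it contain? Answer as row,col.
lane 24->24/4=6, 24 mod 4=0
i=1  r:6+0->6  c:2·0+1->1

6,1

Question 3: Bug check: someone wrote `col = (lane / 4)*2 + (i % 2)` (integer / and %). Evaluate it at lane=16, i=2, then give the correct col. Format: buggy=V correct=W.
buggy=8 correct=0

`(lane / 4)*2 + (i % 2)`[16,2]⇒8
L=16⇒gr=16>>2=4, th=16&3=0
[2]⇒row 4+8=12  col 0·2+0=0
col: 8 vs 0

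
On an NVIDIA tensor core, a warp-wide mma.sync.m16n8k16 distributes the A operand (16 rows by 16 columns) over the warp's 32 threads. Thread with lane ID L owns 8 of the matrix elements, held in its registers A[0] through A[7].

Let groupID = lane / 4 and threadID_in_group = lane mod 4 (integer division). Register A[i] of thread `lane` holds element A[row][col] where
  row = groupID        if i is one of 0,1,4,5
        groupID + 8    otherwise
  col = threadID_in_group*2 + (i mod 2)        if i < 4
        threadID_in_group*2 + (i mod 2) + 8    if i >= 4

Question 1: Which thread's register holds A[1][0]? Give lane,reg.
r=1⇒gr=1,Rb=0  c=0⇒Cb=0,th=0,odd=0
L=1*4+0=4  i=0*4+0*2+0=0

4,0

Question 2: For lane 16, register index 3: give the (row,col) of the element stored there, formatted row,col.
lane 16→16/4=4, 16 mod 4=0
i=3  r:4+8→12  c:2·0+1+0→1

12,1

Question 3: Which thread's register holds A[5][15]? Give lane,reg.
r=5⇒gr=5,Rb=0  c=15⇒Cb=1,th=3,odd=1
L=5*4+3=23  i=1*4+0*2+1=5

23,5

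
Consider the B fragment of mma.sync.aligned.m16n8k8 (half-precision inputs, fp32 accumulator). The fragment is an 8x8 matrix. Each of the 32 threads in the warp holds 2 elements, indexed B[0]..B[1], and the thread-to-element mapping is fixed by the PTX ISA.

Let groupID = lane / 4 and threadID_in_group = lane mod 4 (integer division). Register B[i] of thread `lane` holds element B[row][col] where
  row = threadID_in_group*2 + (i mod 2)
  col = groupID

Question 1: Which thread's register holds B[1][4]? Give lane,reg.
c: 4->gid=4  r: 1->tid=0,i&1=1
L=4*4+0=16  i=1=1

16,1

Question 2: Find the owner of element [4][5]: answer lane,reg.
c=5->g=5  r=4->t=2,b0=0
L=5*4+2=22  i=0=0

22,0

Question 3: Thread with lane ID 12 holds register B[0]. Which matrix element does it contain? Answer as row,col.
0,3

lane 12: grp=3 (12/4), tig=0 (12%4)
i=0: r=0*2+0=0, c=grp=3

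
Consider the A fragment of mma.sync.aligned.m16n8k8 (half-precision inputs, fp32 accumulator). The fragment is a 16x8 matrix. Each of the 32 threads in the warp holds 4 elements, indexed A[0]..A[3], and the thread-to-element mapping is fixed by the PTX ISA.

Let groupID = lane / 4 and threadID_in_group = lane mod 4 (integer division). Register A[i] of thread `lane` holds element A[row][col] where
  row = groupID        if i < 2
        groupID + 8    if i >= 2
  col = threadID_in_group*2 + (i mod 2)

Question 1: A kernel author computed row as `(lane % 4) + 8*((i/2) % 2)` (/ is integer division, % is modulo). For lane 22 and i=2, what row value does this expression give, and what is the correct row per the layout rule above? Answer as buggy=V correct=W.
`(lane % 4) + 8*((i/2) % 2)`[22,2]->10
22: gid=5,tid=2
[2] (5+8,2*2+0) = (13,4)
row: 10 vs 13

buggy=10 correct=13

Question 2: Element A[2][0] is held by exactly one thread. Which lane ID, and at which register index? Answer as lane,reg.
8,0

r=2⇒gr=2,Rb=0  c=0⇒th=0,odd=0
L=2*4+0=8  i=0*2+0=0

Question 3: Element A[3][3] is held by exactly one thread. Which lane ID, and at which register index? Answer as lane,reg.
13,1

r=3⇒gr=3,Rb=0  c=3⇒th=1,odd=1
L=3*4+1=13  i=0*2+1=1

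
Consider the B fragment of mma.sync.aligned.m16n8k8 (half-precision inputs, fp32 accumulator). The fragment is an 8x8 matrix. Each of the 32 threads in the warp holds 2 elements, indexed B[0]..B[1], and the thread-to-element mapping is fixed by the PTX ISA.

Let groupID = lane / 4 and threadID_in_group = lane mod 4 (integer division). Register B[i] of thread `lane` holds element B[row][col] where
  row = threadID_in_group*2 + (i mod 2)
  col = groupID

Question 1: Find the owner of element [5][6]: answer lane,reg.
c: 6->gid=6  r: 5->tid=2,i&1=1
L=6*4+2=26  i=1=1

26,1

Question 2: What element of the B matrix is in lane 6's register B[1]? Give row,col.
lane 6: grp=1 (6/4), tig=2 (6%4)
i=1: r=2*2+1=5, c=grp=1

5,1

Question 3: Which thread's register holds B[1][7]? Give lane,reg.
28,1

c: 7->gid=7  r: 1->tid=0,i&1=1
L=7*4+0=28  i=1=1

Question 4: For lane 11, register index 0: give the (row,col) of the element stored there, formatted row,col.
L=11->gid=11>>2=2, tid=11&3=3
[0]->row 3·2+0=6  col gid=2

6,2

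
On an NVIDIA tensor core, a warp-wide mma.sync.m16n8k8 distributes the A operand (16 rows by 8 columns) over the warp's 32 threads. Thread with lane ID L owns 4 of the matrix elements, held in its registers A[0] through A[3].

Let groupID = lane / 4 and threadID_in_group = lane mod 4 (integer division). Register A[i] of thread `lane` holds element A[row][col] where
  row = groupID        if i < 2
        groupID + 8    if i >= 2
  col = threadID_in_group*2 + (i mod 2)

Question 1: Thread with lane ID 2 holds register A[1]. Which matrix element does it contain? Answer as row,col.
0,5

lane 2: G=0 (2/4), T=2 (2%4)
i=1: r=0+0=0, c=2*2+1=5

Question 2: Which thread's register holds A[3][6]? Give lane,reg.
r=3⇒gr=3,Rb=0  c=6⇒th=3,odd=0
L=3*4+3=15  i=0*2+0=0

15,0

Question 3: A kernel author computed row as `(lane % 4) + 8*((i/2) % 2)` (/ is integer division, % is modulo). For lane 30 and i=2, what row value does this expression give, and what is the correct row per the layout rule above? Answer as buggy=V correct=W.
buggy=10 correct=15

`(lane % 4) + 8*((i/2) % 2)`[30,2]->10
lane 30: gid=7 (30/4), tid=2 (30%4)
i=2: r=7+8=15, c=2*2+0=4
row: 10 vs 15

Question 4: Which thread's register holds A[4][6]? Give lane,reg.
r: 4->gid=4,r8=0  c: 6->tid=3,i&1=0
L=4*4+3=19  i=0*2+0=0

19,0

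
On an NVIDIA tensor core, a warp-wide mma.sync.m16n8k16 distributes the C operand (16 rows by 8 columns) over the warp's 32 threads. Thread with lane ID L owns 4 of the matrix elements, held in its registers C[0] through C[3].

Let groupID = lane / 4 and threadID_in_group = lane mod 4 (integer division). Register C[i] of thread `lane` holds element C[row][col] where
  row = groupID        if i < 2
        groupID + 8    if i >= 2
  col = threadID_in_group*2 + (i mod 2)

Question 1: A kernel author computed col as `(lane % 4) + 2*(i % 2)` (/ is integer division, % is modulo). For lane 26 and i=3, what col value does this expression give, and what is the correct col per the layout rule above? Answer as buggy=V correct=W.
`(lane % 4) + 2*(i % 2)`[26,3]=>4
lane 26=>26/4=6, 26 mod 4=2
i=3  r:6+8=>14  c:2·2+1=>5
col: 4 vs 5

buggy=4 correct=5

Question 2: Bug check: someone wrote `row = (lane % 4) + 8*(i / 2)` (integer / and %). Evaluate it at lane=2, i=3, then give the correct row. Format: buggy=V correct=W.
`(lane % 4) + 8*(i / 2)`[2,3]->10
lane 2->2/4=0, 2 mod 4=2
i=3  r:0+8->8  c:2·2+1->5
row: 10 vs 8

buggy=10 correct=8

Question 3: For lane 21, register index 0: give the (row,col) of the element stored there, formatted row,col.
lane 21: grp=5 (21/4), tig=1 (21%4)
i=0: r=5+0=5, c=1*2+0=2

5,2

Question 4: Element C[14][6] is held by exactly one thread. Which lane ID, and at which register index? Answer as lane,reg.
r=14⇒gr=6,Rb=1  c=6⇒th=3,odd=0
L=6*4+3=27  i=1*2+0=2

27,2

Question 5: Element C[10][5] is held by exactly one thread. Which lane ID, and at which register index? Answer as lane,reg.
r:10=>grp=2,rB=1  c:5=>tig=2,lo=1
L=2*4+2=10  i=1*2+1=3

10,3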